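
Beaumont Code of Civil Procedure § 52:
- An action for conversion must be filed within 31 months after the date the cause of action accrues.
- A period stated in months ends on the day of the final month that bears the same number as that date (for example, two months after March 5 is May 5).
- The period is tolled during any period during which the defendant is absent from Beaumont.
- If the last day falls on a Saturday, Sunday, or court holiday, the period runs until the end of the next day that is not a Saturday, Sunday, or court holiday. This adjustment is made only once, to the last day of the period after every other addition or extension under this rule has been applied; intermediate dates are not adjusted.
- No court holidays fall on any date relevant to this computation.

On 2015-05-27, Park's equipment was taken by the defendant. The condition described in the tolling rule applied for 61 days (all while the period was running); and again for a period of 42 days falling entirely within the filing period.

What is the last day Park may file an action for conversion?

31 months after 2015-05-27 is December 27, 2017.
Tolling adds 61 days: December 27, 2017 + 61 days = February 26, 2018.
Tolling adds 42 days: February 26, 2018 + 42 days = April 9, 2018.
April 9, 2018 is a Monday and not a court holiday, so no extension applies.

April 9, 2018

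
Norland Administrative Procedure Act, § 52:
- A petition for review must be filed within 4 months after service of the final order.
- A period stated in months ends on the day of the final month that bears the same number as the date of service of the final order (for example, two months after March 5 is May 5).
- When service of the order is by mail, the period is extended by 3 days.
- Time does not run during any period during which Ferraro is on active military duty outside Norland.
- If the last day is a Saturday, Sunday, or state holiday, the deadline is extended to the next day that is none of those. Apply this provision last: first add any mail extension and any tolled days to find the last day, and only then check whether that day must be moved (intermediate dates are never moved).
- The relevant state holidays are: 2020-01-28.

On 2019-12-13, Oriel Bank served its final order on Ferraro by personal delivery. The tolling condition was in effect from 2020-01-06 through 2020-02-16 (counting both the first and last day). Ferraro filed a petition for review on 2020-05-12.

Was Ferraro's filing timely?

Yes

4 months after 2019-12-13 is April 13, 2020.
Service was not by mail, so no mail extension applies.
From January 6, 2020 through February 16, 2020 inclusive is 42 days; tolling adds 42 days: April 13, 2020 + 42 days = May 25, 2020.
May 25, 2020 is a Monday and not a state holiday, so no extension applies.
The deadline is May 25, 2020; the filing on May 12, 2020 is on or before that date.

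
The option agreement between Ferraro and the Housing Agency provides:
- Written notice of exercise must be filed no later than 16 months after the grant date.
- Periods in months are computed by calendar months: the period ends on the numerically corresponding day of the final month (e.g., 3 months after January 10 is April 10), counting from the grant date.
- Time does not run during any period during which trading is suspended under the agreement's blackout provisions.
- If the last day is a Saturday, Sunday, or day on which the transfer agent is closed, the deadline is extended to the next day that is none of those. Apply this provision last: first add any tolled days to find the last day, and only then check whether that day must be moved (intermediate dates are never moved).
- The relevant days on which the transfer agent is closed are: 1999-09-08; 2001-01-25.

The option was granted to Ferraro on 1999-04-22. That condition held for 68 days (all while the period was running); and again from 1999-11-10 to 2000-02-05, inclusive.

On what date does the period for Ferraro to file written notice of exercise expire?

January 26, 2001

16 months after 1999-04-22 is August 22, 2000.
Tolling adds 68 days: August 22, 2000 + 68 days = October 29, 2000.
From November 10, 1999 through February 5, 2000 inclusive is 88 days; tolling adds 88 days: October 29, 2000 + 88 days = January 25, 2001.
January 25, 2001 is a listed holiday. The next qualifying day is January 26, 2001.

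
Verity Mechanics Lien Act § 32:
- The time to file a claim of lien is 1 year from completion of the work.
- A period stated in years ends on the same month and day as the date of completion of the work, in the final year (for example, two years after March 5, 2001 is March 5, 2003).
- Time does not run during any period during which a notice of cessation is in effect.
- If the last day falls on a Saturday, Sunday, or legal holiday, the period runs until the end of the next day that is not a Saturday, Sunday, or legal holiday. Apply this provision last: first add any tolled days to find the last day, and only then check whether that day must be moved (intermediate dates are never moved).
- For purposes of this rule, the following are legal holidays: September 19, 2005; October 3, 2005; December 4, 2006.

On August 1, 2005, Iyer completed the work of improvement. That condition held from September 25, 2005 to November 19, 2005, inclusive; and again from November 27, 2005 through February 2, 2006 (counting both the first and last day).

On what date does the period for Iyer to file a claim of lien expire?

December 5, 2006

1 year after August 1, 2005 is August 1, 2006.
From September 25, 2005 through November 19, 2005 inclusive is 56 days; tolling adds 56 days: August 1, 2006 + 56 days = September 26, 2006.
From November 27, 2005 through February 2, 2006 inclusive is 68 days; tolling adds 68 days: September 26, 2006 + 68 days = December 3, 2006.
December 3, 2006 is Sunday; December 4, 2006 is a listed holiday. The next qualifying day is December 5, 2006.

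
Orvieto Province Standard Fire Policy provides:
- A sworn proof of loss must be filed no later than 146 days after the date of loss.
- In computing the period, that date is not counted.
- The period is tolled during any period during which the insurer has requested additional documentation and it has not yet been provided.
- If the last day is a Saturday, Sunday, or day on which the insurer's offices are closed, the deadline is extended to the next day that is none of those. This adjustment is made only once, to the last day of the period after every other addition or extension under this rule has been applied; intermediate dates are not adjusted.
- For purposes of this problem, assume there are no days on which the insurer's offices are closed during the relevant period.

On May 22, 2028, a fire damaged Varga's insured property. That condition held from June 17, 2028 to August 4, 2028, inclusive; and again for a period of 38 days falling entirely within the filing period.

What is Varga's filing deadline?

146 days after May 22, 2028 is October 15, 2028.
From June 17, 2028 through August 4, 2028 inclusive is 49 days; tolling adds 49 days: October 15, 2028 + 49 days = December 3, 2028.
Tolling adds 38 days: December 3, 2028 + 38 days = January 10, 2029.
January 10, 2029 is a Wednesday and not a day on which the insurer's offices are closed, so no extension applies.

January 10, 2029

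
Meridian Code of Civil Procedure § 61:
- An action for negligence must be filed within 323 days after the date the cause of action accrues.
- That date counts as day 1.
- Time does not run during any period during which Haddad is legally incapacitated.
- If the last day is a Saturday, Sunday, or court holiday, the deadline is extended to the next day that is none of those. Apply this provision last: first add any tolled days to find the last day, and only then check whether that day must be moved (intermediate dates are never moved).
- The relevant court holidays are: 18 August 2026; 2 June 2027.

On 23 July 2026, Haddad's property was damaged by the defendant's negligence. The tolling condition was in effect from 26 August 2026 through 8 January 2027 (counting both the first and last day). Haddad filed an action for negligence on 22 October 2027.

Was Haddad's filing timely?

Counting 23 July 2026 as day 1, day 323 is June 10, 2027.
From August 26, 2026 through January 8, 2027 inclusive is 136 days; tolling adds 136 days: June 10, 2027 + 136 days = October 24, 2027.
October 24, 2027 is Sunday. The next qualifying day is October 25, 2027.
The deadline is October 25, 2027; the filing on October 22, 2027 is on or before that date.

Yes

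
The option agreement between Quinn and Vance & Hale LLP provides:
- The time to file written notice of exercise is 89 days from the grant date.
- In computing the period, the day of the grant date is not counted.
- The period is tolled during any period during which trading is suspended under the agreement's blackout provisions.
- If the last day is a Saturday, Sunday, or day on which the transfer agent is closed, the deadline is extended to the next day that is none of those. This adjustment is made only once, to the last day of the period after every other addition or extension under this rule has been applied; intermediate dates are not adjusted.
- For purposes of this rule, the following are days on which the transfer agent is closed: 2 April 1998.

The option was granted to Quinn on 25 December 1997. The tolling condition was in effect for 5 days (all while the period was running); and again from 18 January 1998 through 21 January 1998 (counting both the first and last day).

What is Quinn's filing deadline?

April 3, 1998

89 days after 25 December 1997 is March 24, 1998.
Tolling adds 5 days: March 24, 1998 + 5 days = March 29, 1998.
From January 18, 1998 through January 21, 1998 inclusive is 4 days; tolling adds 4 days: March 29, 1998 + 4 days = April 2, 1998.
April 2, 1998 is a listed holiday. The next qualifying day is April 3, 1998.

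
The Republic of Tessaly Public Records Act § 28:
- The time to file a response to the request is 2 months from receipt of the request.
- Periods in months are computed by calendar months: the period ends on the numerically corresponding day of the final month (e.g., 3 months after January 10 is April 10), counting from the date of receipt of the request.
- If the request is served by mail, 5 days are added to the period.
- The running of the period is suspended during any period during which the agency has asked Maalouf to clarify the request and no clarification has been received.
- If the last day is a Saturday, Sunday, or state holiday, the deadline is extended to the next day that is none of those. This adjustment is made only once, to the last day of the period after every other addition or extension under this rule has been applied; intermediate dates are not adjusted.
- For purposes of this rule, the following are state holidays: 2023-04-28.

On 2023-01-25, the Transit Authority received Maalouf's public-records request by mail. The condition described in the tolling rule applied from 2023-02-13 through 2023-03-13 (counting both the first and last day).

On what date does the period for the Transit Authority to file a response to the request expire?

2 months after 2023-01-25 is March 25, 2023.
Service was by mail, adding 5 days: March 25, 2023 + 5 days = March 30, 2023.
From February 13, 2023 through March 13, 2023 inclusive is 29 days; tolling adds 29 days: March 30, 2023 + 29 days = April 28, 2023.
April 28, 2023 is a listed holiday; April 29, 2023 is Saturday; April 30, 2023 is Sunday. The next qualifying day is May 1, 2023.

May 1, 2023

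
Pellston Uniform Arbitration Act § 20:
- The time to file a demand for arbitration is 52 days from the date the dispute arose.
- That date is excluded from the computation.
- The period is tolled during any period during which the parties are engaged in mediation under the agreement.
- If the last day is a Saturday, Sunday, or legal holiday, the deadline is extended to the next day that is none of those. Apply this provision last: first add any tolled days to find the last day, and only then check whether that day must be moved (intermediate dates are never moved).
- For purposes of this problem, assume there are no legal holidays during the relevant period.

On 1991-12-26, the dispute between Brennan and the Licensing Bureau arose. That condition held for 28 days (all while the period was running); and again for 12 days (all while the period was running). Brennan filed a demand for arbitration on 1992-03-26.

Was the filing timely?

Yes

52 days after 1991-12-26 is February 16, 1992.
Tolling adds 28 days: February 16, 1992 + 28 days = March 15, 1992.
Tolling adds 12 days: March 15, 1992 + 12 days = March 27, 1992.
March 27, 1992 is a Friday and not a legal holiday, so no extension applies.
The deadline is March 27, 1992; the filing on March 26, 1992 is on or before that date.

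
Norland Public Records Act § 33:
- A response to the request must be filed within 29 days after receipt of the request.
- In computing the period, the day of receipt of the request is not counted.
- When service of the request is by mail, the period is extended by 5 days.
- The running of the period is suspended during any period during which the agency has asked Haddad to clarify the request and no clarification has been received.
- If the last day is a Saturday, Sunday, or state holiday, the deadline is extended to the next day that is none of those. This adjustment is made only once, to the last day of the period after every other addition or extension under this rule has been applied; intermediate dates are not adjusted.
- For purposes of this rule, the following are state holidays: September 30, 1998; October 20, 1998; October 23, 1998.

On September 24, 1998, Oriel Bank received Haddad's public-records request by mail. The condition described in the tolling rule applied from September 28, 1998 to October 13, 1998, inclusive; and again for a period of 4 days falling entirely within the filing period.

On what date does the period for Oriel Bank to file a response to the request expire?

29 days after September 24, 1998 is October 23, 1998.
Service was by mail, adding 5 days: October 23, 1998 + 5 days = October 28, 1998.
From September 28, 1998 through October 13, 1998 inclusive is 16 days; tolling adds 16 days: October 28, 1998 + 16 days = November 13, 1998.
Tolling adds 4 days: November 13, 1998 + 4 days = November 17, 1998.
November 17, 1998 is a Tuesday and not a state holiday, so no extension applies.

November 17, 1998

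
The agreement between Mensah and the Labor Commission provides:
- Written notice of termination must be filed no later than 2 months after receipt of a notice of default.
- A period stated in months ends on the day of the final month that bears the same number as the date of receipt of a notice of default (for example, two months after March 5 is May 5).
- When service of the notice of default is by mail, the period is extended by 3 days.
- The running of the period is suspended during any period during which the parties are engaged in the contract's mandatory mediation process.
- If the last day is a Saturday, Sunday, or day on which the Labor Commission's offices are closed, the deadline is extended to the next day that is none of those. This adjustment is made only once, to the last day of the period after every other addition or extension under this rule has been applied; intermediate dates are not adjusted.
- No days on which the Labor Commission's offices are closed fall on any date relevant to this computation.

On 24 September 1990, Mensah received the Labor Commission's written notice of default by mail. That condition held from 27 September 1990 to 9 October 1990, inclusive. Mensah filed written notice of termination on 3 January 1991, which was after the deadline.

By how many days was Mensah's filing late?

2 months after 24 September 1990 is November 24, 1990.
Service was by mail, adding 3 days: November 24, 1990 + 3 days = November 27, 1990.
From September 27, 1990 through October 9, 1990 inclusive is 13 days; tolling adds 13 days: November 27, 1990 + 13 days = December 10, 1990.
December 10, 1990 is a Monday and not a day on which the Labor Commission's offices are closed, so no extension applies.
The deadline is December 10, 1990; from December 10, 1990 to January 3, 1991 is 24 days.

24 days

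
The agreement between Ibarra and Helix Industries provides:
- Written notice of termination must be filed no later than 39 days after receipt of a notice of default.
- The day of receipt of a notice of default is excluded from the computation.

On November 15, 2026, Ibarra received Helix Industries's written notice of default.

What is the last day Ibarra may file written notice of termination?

39 days after November 15, 2026 is December 24, 2026.

December 24, 2026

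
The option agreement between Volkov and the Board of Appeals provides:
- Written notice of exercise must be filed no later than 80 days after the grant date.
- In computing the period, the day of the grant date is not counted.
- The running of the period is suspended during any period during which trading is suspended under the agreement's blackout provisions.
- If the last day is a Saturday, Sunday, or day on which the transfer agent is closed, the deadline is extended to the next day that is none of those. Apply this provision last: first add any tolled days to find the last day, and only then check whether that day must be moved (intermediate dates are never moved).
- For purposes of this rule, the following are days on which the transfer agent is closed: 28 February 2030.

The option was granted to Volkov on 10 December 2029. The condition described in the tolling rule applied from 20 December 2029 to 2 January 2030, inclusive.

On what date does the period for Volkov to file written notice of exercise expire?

March 14, 2030

80 days after 10 December 2029 is February 28, 2030.
From December 20, 2029 through January 2, 2030 inclusive is 14 days; tolling adds 14 days: February 28, 2030 + 14 days = March 14, 2030.
March 14, 2030 is a Thursday and not a day on which the transfer agent is closed, so no extension applies.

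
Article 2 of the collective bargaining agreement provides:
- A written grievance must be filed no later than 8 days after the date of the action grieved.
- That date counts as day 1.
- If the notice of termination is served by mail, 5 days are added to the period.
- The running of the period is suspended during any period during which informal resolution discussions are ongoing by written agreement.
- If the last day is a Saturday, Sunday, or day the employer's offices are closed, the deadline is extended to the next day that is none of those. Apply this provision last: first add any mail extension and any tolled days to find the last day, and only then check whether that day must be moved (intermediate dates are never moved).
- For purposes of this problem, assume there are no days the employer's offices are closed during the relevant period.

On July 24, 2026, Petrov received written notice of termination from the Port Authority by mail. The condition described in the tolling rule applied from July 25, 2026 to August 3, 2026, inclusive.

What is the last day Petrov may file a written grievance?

August 17, 2026

Counting July 24, 2026 as day 1, day 8 is July 31, 2026.
Service was by mail, adding 5 days: July 31, 2026 + 5 days = August 5, 2026.
From July 25, 2026 through August 3, 2026 inclusive is 10 days; tolling adds 10 days: August 5, 2026 + 10 days = August 15, 2026.
August 15, 2026 is Saturday; August 16, 2026 is Sunday. The next qualifying day is August 17, 2026.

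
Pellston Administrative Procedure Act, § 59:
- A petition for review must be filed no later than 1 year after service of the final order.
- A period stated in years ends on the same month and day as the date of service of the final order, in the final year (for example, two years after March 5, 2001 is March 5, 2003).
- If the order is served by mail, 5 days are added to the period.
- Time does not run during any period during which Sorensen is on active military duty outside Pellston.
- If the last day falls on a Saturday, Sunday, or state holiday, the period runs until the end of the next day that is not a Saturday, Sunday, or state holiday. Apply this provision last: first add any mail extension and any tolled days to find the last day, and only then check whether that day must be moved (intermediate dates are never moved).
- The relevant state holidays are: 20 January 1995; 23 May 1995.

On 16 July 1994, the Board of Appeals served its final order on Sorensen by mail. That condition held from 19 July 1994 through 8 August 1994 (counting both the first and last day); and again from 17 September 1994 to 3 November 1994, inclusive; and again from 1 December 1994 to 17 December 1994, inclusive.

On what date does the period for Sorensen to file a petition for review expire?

1 year after 16 July 1994 is July 16, 1995.
Service was by mail, adding 5 days: July 16, 1995 + 5 days = July 21, 1995.
From July 19, 1994 through August 8, 1994 inclusive is 21 days; tolling adds 21 days: July 21, 1995 + 21 days = August 11, 1995.
From September 17, 1994 through November 3, 1994 inclusive is 48 days; tolling adds 48 days: August 11, 1995 + 48 days = September 28, 1995.
From December 1, 1994 through December 17, 1994 inclusive is 17 days; tolling adds 17 days: September 28, 1995 + 17 days = October 15, 1995.
October 15, 1995 is Sunday. The next qualifying day is October 16, 1995.

October 16, 1995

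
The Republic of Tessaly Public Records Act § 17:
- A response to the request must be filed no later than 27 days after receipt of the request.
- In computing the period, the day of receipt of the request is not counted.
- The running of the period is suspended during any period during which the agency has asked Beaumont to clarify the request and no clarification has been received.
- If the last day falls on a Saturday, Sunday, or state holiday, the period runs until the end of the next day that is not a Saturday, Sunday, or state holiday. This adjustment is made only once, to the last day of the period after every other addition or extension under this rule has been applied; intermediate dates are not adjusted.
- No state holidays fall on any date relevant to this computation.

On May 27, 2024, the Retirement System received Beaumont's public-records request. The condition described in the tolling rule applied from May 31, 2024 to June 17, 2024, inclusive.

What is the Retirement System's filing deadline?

July 11, 2024

27 days after May 27, 2024 is June 23, 2024.
From May 31, 2024 through June 17, 2024 inclusive is 18 days; tolling adds 18 days: June 23, 2024 + 18 days = July 11, 2024.
July 11, 2024 is a Thursday and not a state holiday, so no extension applies.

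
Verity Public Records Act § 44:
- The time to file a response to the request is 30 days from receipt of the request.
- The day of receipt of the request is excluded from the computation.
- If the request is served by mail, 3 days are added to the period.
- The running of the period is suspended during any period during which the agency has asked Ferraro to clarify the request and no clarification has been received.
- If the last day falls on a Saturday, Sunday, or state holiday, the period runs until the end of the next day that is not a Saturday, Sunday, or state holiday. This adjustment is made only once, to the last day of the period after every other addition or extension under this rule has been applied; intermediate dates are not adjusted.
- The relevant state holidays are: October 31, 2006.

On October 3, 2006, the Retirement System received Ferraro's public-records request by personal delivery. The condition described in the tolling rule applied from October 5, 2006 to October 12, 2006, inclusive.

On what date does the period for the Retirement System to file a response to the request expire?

30 days after October 3, 2006 is November 2, 2006.
Service was not by mail, so no mail extension applies.
From October 5, 2006 through October 12, 2006 inclusive is 8 days; tolling adds 8 days: November 2, 2006 + 8 days = November 10, 2006.
November 10, 2006 is a Friday and not a state holiday, so no extension applies.

November 10, 2006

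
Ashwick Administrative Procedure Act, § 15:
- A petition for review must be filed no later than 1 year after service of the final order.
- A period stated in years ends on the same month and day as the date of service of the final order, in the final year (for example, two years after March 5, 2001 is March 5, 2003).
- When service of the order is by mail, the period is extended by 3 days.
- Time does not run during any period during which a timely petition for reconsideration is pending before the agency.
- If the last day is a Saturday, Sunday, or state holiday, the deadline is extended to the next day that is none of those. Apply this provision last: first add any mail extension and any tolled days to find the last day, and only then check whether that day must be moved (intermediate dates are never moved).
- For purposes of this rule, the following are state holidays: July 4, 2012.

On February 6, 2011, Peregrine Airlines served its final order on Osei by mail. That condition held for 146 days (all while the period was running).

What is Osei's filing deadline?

1 year after February 6, 2011 is February 6, 2012.
Service was by mail, adding 3 days: February 6, 2012 + 3 days = February 9, 2012.
Tolling adds 146 days: February 9, 2012 + 146 days = July 4, 2012.
July 4, 2012 is a listed holiday. The next qualifying day is July 5, 2012.

July 5, 2012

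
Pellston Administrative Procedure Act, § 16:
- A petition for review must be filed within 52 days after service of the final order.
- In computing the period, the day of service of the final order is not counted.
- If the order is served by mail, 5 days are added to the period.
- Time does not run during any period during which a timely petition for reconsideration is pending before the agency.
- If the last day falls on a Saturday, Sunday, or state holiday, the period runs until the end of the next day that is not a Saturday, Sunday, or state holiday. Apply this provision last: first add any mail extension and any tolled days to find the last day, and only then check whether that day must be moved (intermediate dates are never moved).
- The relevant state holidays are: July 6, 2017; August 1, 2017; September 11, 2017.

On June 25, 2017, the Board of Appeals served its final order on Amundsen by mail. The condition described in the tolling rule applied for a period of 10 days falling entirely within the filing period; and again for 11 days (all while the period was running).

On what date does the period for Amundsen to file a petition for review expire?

52 days after June 25, 2017 is August 16, 2017.
Service was by mail, adding 5 days: August 16, 2017 + 5 days = August 21, 2017.
Tolling adds 10 days: August 21, 2017 + 10 days = August 31, 2017.
Tolling adds 11 days: August 31, 2017 + 11 days = September 11, 2017.
September 11, 2017 is a listed holiday. The next qualifying day is September 12, 2017.

September 12, 2017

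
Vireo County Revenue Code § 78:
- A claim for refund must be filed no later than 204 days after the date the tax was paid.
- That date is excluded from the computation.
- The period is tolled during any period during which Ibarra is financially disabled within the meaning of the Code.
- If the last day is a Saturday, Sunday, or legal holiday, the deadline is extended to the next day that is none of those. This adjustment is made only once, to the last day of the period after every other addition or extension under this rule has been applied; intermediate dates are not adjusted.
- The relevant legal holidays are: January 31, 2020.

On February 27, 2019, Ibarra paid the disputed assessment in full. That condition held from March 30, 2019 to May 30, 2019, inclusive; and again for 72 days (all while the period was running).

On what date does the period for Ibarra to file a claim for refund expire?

204 days after February 27, 2019 is September 19, 2019.
From March 30, 2019 through May 30, 2019 inclusive is 62 days; tolling adds 62 days: September 19, 2019 + 62 days = November 20, 2019.
Tolling adds 72 days: November 20, 2019 + 72 days = January 31, 2020.
January 31, 2020 is a listed holiday; February 1, 2020 is Saturday; February 2, 2020 is Sunday. The next qualifying day is February 3, 2020.

February 3, 2020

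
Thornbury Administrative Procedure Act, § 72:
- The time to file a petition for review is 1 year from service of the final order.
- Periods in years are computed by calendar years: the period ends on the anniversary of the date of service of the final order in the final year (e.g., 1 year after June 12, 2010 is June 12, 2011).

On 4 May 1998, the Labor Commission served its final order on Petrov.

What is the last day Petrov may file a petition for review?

May 4, 1999

1 year after 4 May 1998 is May 4, 1999.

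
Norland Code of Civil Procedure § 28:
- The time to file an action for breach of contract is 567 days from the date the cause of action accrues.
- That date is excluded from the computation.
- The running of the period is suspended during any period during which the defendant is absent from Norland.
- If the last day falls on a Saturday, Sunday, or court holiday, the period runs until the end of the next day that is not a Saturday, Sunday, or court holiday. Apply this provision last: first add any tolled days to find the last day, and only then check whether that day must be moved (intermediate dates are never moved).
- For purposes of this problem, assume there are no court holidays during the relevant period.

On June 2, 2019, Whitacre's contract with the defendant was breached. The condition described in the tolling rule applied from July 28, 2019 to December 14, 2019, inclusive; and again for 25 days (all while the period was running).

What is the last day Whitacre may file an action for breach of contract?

June 3, 2021

567 days after June 2, 2019 is December 20, 2020.
From July 28, 2019 through December 14, 2019 inclusive is 140 days; tolling adds 140 days: December 20, 2020 + 140 days = May 9, 2021.
Tolling adds 25 days: May 9, 2021 + 25 days = June 3, 2021.
June 3, 2021 is a Thursday and not a court holiday, so no extension applies.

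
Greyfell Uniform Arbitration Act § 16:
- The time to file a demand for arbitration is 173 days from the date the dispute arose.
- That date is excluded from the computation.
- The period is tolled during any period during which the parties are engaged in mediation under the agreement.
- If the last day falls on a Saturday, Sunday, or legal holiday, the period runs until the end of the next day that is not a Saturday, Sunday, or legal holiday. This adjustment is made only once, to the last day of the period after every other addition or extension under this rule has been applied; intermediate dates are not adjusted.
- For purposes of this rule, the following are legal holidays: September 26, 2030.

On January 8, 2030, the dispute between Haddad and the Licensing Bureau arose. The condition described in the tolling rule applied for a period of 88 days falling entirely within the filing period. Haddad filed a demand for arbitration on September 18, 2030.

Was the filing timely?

173 days after January 8, 2030 is June 30, 2030.
Tolling adds 88 days: June 30, 2030 + 88 days = September 26, 2030.
September 26, 2030 is a listed holiday. The next qualifying day is September 27, 2030.
The deadline is September 27, 2030; the filing on September 18, 2030 is on or before that date.

Yes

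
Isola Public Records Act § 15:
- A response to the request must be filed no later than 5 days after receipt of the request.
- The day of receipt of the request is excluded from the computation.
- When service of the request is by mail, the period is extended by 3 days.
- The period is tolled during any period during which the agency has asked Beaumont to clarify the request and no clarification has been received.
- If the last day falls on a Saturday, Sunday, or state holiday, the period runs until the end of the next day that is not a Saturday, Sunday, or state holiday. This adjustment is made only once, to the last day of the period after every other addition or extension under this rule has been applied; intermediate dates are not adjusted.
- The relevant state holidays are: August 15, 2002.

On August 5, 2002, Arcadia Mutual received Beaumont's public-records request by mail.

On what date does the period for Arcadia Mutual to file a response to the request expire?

August 13, 2002

5 days after August 5, 2002 is August 10, 2002.
Service was by mail, adding 3 days: August 10, 2002 + 3 days = August 13, 2002.
August 13, 2002 is a Tuesday and not a state holiday, so no extension applies.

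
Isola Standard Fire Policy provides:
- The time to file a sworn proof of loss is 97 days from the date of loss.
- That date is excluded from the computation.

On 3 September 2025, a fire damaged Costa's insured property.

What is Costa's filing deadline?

December 9, 2025

97 days after 3 September 2025 is December 9, 2025.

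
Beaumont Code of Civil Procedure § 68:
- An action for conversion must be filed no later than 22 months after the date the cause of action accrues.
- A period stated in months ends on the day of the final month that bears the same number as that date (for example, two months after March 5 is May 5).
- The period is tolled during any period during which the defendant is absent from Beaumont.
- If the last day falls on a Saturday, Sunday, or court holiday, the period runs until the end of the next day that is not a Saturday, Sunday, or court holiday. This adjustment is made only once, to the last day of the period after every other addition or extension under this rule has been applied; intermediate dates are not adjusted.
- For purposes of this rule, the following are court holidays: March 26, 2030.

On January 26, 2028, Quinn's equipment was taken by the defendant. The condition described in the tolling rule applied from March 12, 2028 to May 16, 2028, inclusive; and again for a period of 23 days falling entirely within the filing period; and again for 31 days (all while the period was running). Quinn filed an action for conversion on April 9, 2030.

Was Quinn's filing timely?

No

22 months after January 26, 2028 is November 26, 2029.
From March 12, 2028 through May 16, 2028 inclusive is 66 days; tolling adds 66 days: November 26, 2029 + 66 days = January 31, 2030.
Tolling adds 23 days: January 31, 2030 + 23 days = February 23, 2030.
Tolling adds 31 days: February 23, 2030 + 31 days = March 26, 2030.
March 26, 2030 is a listed holiday. The next qualifying day is March 27, 2030.
The deadline is March 27, 2030; the filing on April 9, 2030 is after that date.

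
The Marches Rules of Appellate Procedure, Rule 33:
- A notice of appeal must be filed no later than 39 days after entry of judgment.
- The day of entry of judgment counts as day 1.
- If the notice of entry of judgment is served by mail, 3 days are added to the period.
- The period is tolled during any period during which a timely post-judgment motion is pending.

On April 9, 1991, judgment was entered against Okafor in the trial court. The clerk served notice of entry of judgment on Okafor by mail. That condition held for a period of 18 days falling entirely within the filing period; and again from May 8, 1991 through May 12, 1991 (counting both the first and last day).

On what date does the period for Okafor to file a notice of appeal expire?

June 12, 1991

Counting April 9, 1991 as day 1, day 39 is May 17, 1991.
Service was by mail, adding 3 days: May 17, 1991 + 3 days = May 20, 1991.
Tolling adds 18 days: May 20, 1991 + 18 days = June 7, 1991.
From May 8, 1991 through May 12, 1991 inclusive is 5 days; tolling adds 5 days: June 7, 1991 + 5 days = June 12, 1991.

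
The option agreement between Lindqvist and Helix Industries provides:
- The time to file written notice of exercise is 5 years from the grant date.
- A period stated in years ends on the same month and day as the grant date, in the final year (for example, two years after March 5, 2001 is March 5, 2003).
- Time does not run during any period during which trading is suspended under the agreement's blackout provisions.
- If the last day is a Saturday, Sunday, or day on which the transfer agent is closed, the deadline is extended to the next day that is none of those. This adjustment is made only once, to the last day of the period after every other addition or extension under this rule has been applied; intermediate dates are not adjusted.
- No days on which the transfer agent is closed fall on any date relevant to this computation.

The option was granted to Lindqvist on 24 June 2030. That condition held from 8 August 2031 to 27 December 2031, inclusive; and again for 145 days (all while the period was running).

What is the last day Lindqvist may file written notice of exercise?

5 years after 24 June 2030 is June 24, 2035.
From August 8, 2031 through December 27, 2031 inclusive is 142 days; tolling adds 142 days: June 24, 2035 + 142 days = November 13, 2035.
Tolling adds 145 days: November 13, 2035 + 145 days = April 6, 2036.
April 6, 2036 is Sunday. The next qualifying day is April 7, 2036.

April 7, 2036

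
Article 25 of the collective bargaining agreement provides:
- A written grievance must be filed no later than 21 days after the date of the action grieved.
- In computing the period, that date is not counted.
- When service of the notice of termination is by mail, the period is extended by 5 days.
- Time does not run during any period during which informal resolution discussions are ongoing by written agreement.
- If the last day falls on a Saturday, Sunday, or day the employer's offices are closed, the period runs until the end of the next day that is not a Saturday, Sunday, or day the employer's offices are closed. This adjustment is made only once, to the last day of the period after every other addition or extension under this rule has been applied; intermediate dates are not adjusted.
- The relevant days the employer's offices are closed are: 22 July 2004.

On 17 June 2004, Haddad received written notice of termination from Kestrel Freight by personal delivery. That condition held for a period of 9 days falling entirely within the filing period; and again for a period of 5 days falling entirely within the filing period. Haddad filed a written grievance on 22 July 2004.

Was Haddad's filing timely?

Yes

21 days after 17 June 2004 is July 8, 2004.
Service was not by mail, so no mail extension applies.
Tolling adds 9 days: July 8, 2004 + 9 days = July 17, 2004.
Tolling adds 5 days: July 17, 2004 + 5 days = July 22, 2004.
July 22, 2004 is a listed holiday. The next qualifying day is July 23, 2004.
The deadline is July 23, 2004; the filing on July 22, 2004 is on or before that date.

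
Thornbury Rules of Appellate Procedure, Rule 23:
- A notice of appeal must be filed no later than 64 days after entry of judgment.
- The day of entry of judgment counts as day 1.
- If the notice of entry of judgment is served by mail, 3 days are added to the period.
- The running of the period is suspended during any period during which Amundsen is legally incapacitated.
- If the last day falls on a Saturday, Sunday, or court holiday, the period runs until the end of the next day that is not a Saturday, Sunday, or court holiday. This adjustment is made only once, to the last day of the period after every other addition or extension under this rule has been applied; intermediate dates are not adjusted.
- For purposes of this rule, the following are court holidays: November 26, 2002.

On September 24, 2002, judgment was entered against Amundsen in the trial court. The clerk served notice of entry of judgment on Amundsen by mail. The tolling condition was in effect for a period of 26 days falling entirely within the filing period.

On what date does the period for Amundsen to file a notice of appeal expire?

Counting September 24, 2002 as day 1, day 64 is November 26, 2002.
Service was by mail, adding 3 days: November 26, 2002 + 3 days = November 29, 2002.
Tolling adds 26 days: November 29, 2002 + 26 days = December 25, 2002.
December 25, 2002 is a Wednesday and not a court holiday, so no extension applies.

December 25, 2002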